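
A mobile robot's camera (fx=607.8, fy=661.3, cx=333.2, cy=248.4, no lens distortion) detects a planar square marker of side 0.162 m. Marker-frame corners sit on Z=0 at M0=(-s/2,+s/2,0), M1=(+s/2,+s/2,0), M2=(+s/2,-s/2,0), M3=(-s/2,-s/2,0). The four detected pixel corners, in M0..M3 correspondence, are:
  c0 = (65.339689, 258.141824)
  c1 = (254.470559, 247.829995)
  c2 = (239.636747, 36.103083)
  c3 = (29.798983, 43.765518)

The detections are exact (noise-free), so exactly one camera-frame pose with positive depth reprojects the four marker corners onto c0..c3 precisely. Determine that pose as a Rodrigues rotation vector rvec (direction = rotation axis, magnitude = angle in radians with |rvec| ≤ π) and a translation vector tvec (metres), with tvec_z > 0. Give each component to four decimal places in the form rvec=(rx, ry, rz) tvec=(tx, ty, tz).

Intrinsics K: fx=607.8, fy=661.3, cx=333.2, cy=248.4
Marker side s = 0.162 m; corners in marker frame (Z=0):
  M0 = (-0.0810, +0.0810, 0)
  M1 = (+0.0810, +0.0810, 0)
  M2 = (+0.0810, -0.0810, 0)
  M3 = (-0.0810, -0.0810, 0)
Detected image corners:
  c0 = (65.339689, 258.141824) px
  c1 = (254.470559, 247.829995) px
  c2 = (239.636747, 36.103083) px
  c3 = (29.798983, 43.765518) px
Planar DLT: solve 8×8 A·h = b for H (H[2,2]=1):
  H  [+1243.34374 +247.41259 +148.78592]
  H  [-40.77120 +1407.00071 +151.83885]
  H  [+0.10324 +0.62772 +1.00000]
B = K⁻¹H; ‖b₁‖=1.994257, ‖b₂‖=1.994257; λ = 2/(‖b₁‖+‖b₂‖) = 0.501440, sign → tz>0 ⇒ λ=+0.501440
r₁ = λ·B[:,0] = (+0.99739,-0.05036,+0.05177); r₂ = λ·B[:,1] = (+0.03156,+0.94865,+0.31476)
r₃ = r₁×r₂ = (-0.06496,-0.31231,+0.94776); SVD([r₁ r₂ r₃]) → R = UVᵀ:
  R  [+0.99739 +0.03156 -0.06496]
  R  [-0.05036 +0.94865 -0.31231]
  R  [+0.05177 +0.31476 +0.94776]
t = (-0.15214, -0.07322, +0.50144) m
tr R = 2.893791; θ = arccos((tr R − 1)/2) = 0.327357 rad = 18.756°
axis k = ((R−Rᵀ)₃₂, (R−Rᵀ)₁₃, (R−Rᵀ)₂₁) / (2 sinθ) = (+0.975101, -0.181519, -0.127392)
rvec = θ·k = (+0.319206, -0.059421, -0.041702)

rvec=(0.3192, -0.0594, -0.0417) tvec=(-0.1521, -0.0732, 0.5014)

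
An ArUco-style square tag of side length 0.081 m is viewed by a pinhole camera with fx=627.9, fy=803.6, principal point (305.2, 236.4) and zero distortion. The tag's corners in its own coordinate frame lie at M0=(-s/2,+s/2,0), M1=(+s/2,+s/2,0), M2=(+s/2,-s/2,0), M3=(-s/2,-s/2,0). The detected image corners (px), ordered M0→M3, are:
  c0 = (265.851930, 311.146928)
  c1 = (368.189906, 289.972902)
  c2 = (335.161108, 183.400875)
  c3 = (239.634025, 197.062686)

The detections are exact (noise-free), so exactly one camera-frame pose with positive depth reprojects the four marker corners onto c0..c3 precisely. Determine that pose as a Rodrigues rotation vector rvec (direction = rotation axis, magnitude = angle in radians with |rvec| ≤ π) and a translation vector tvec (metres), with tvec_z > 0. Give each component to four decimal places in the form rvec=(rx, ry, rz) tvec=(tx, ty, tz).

rvec=(-0.5836, -0.2857, -0.2216) tvec=(-0.0017, 0.0039, 0.4833)

Intrinsics K: fx=627.9, fy=803.6, cx=305.2, cy=236.4
Marker side s = 0.081 m; corners in marker frame (Z=0):
  M0 = (-0.0405, +0.0405, 0)
  M1 = (+0.0405, +0.0405, 0)
  M2 = (+0.0405, -0.0405, 0)
  M3 = (-0.0405, -0.0405, 0)
Detected image corners:
  c0 = (265.851930, 311.146928) px
  c1 = (368.189906, 289.972902) px
  c2 = (335.161108, 183.400875) px
  c3 = (239.634025, 197.062686) px
Planar DLT: solve 8×8 A·h = b for H (H[2,2]=1):
  H  [+1423.45228 +48.97416 +302.92961]
  H  [-47.52964 +1102.67628 +242.80782]
  H  [+0.67455 -1.05190 +1.00000]
B = K⁻¹H; ‖b₁‖=2.069201, ‖b₂‖=2.069201; λ = 2/(‖b₁‖+‖b₂‖) = 0.483278, sign → tz>0 ⇒ λ=+0.483278
r₁ = λ·B[:,0] = (+0.93714,-0.12448,+0.32599); r₂ = λ·B[:,1] = (+0.28479,+0.81269,-0.50836)
r₃ = r₁×r₂ = (-0.20165,+0.56925,+0.79705); SVD([r₁ r₂ r₃]) → R = UVᵀ:
  R  [+0.93714 +0.28479 -0.20165]
  R  [-0.12448 +0.81269 +0.56925]
  R  [+0.32599 -0.50836 +0.79705]
t = (-0.00175, +0.00385, +0.48328) m
tr R = 2.546883; θ = arccos((tr R − 1)/2) = 0.686543 rad = 39.336°
axis k = ((R−Rᵀ)₃₂, (R−Rᵀ)₁₃, (R−Rᵀ)₂₁) / (2 sinθ) = (-0.850027, -0.416209, -0.322839)
rvec = θ·k = (-0.583580, -0.285745, -0.221643)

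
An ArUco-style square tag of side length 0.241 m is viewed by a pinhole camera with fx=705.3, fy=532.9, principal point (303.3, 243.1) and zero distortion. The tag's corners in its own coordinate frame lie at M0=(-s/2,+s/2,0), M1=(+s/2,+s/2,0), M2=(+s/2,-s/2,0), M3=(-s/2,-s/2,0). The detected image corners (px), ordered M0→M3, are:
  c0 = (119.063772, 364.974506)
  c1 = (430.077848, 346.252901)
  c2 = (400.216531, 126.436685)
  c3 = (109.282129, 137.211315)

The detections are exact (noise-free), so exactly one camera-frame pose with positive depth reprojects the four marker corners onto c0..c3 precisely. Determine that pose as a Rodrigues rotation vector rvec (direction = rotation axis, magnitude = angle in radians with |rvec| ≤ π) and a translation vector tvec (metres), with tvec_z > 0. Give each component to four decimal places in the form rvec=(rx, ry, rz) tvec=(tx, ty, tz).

rvec=(-0.1645, -0.0673, -0.0701) tvec=(-0.0294, -0.0035, 0.5650)

Intrinsics K: fx=705.3, fy=532.9, cx=303.3, cy=243.1
Marker side s = 0.241 m; corners in marker frame (Z=0):
  M0 = (-0.1205, +0.1205, 0)
  M1 = (+0.1205, +0.1205, 0)
  M2 = (+0.1205, -0.1205, 0)
  M3 = (-0.1205, -0.1205, 0)
Detected image corners:
  c0 = (119.063772, 364.974506) px
  c1 = (430.077848, 346.252901) px
  c2 = (400.216531, 126.436685) px
  c3 = (109.282129, 137.211315) px
Planar DLT: solve 8×8 A·h = b for H (H[2,2]=1):
  H  [+1281.44482 +7.38618 +266.65039]
  H  [-29.29942 +858.80107 +239.75792]
  H  [+0.12855 -0.28529 +1.00000]
B = K⁻¹H; ‖b₁‖=1.769935, ‖b₂‖=1.769935; λ = 2/(‖b₁‖+‖b₂‖) = 0.564993, sign → tz>0 ⇒ λ=+0.564993
r₁ = λ·B[:,0] = (+0.99529,-0.06420,+0.07263); r₂ = λ·B[:,1] = (+0.07523,+0.98405,-0.16119)
r₃ = r₁×r₂ = (-0.06112,+0.16589,+0.98425); SVD([r₁ r₂ r₃]) → R = UVᵀ:
  R  [+0.99529 +0.07523 -0.06112]
  R  [-0.06420 +0.98405 +0.16589]
  R  [+0.07263 -0.16119 +0.98425]
t = (-0.02936, -0.00354, +0.56499) m
tr R = 2.963590; θ = arccos((tr R − 1)/2) = 0.191104 rad = 10.949°
axis k = ((R−Rᵀ)₃₂, (R−Rᵀ)₁₃, (R−Rᵀ)₂₁) / (2 sinθ) = (-0.861005, -0.352080, -0.367028)
rvec = θ·k = (-0.164541, -0.067284, -0.070140)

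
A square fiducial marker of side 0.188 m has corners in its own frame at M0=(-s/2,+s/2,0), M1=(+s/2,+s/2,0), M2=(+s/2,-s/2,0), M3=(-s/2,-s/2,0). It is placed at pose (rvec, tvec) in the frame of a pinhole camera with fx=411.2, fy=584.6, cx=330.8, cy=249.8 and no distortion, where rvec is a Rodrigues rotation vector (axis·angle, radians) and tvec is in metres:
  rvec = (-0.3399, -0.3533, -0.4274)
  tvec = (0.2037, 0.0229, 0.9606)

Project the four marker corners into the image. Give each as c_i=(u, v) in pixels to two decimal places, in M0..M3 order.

c0=(406.86, 337.68) c1=(468.51, 292.61) c2=(427.82, 198.54) c3=(365.92, 233.97)

Intrinsics K: fx=411.2, fy=584.6, cx=330.8, cy=249.8
Marker side s = 0.188 m; corners in marker frame (Z=0):
  M0 = (-0.0940, +0.0940, 0)
  M1 = (+0.0940, +0.0940, 0)
  M2 = (+0.0940, -0.0940, 0)
  M3 = (-0.0940, -0.0940, 0)
rvec = (-0.3399, -0.3533, -0.4274), |rvec| = θ = 0.65040 rad = 37.265°
Rodrigues: sinθ=0.60551, 1−cosθ=0.20416; R = I + sinθ·[k]× + (1−cosθ)·[k]×²:
    [+0.85160 +0.45585 -0.25880]
    [-0.33994 +0.85608 +0.38931]
    [+0.39902 -0.24356 +0.88400]
t = (0.2037, 0.0229, 0.9606) m
M0: Pc = R·M0+t = (+0.16650, +0.13533, +0.90020); u = 411.2·(+0.16650)/0.90020 + 330.8 = 406.8554, v = 584.6·(+0.13533)/0.90020 + 249.8 = 337.6826
M1: Pc = R·M1+t = (+0.32660, +0.07142, +0.97521); u = 411.2·(+0.32660)/0.97521 + 330.8 = 468.5115, v = 584.6·(+0.07142)/0.97521 + 249.8 = 292.6116
M2: Pc = R·M2+t = (+0.24090, -0.08953, +1.02100); u = 411.2·(+0.24090)/1.02100 + 330.8 = 427.8203, v = 584.6·(-0.08953)/1.02100 + 249.8 = 198.5397
M3: Pc = R·M3+t = (+0.08080, -0.02562, +0.94599); u = 411.2·(+0.08080)/0.94599 + 330.8 = 365.9218, v = 584.6·(-0.02562)/0.94599 + 249.8 = 233.9691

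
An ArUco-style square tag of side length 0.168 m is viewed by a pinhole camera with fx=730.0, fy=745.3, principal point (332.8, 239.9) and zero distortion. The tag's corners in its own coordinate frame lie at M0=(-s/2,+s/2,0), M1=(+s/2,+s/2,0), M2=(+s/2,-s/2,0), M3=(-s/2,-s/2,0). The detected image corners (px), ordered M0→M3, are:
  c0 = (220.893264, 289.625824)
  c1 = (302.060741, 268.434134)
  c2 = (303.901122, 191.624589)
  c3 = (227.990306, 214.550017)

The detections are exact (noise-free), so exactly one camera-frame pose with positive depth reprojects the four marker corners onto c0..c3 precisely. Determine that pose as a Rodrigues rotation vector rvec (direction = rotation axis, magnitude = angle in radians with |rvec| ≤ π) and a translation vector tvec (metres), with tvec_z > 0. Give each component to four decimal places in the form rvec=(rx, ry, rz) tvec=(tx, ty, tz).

Intrinsics K: fx=730.0, fy=745.3, cx=332.8, cy=239.9
Marker side s = 0.168 m; corners in marker frame (Z=0):
  M0 = (-0.0840, +0.0840, 0)
  M1 = (+0.0840, +0.0840, 0)
  M2 = (+0.0840, -0.0840, 0)
  M3 = (-0.0840, -0.0840, 0)
Detected image corners:
  c0 = (220.893264, 289.625824) px
  c1 = (302.060741, 268.434134) px
  c2 = (303.901122, 191.624589) px
  c3 = (227.990306, 214.550017) px
Planar DLT: solve 8×8 A·h = b for H (H[2,2]=1):
  H  [+399.48492 -135.83587 +262.94495]
  H  [-193.15182 +352.38315 +239.97852]
  H  [-0.25584 -0.41295 +1.00000]
B = K⁻¹H; ‖b₁‖=0.733105, ‖b₂‖=0.733105; λ = 2/(‖b₁‖+‖b₂‖) = 1.364061, sign → tz>0 ⇒ λ=+1.364061
r₁ = λ·B[:,0] = (+0.90556,-0.24118,-0.34898); r₂ = λ·B[:,1] = (+0.00298,+0.82625,-0.56329)
r₃ = r₁×r₂ = (+0.42420,+0.50906,+0.74894); SVD([r₁ r₂ r₃]) → R = UVᵀ:
  R  [+0.90556 +0.00298 +0.42420]
  R  [-0.24118 +0.82625 +0.50906]
  R  [-0.34898 -0.56329 +0.74894]
t = (-0.13053, +0.00014, +1.36406) m
tr R = 2.480760; θ = arccos((tr R − 1)/2) = 0.737161 rad = 42.236°
axis k = ((R−Rᵀ)₃₂, (R−Rᵀ)₁₃, (R−Rᵀ)₂₁) / (2 sinθ) = (-0.797655, +0.575119, -0.181615)
rvec = θ·k = (-0.588000, +0.423955, -0.133879)

rvec=(-0.5880, 0.4240, -0.1339) tvec=(-0.1305, 0.0001, 1.3641)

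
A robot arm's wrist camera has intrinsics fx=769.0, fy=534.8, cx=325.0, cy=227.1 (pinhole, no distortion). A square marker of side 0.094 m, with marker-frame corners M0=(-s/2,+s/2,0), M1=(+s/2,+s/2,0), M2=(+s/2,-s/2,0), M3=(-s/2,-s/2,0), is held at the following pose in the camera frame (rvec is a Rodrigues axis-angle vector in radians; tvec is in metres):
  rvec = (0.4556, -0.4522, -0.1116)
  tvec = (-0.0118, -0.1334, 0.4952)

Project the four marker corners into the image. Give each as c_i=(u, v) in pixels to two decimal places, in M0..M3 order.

Intrinsics K: fx=769.0, fy=534.8, cx=325.0, cy=227.1
Marker side s = 0.094 m; corners in marker frame (Z=0):
  M0 = (-0.0470, +0.0470, 0)
  M1 = (+0.0470, +0.0470, 0)
  M2 = (+0.0470, -0.0470, 0)
  M3 = (-0.0470, -0.0470, 0)
rvec = (0.4556, -0.4522, -0.1116), |rvec| = θ = 0.65154 rad = 37.331°
Rodrigues: sinθ=0.60642, 1−cosθ=0.20485; R = I + sinθ·[k]× + (1−cosθ)·[k]×²:
    [+0.89531 +0.00445 -0.44541]
    [-0.20329 +0.89382 -0.39969]
    [+0.39634 +0.44840 +0.80116]
t = (-0.0118, -0.1334, 0.4952) m
M0: Pc = R·M0+t = (-0.05367, -0.08184, +0.49765); u = 769.0·(-0.05367)/0.49765 + 325.0 = 242.0644, v = 534.8·(-0.08184)/0.49765 + 227.1 = 139.1546
M1: Pc = R·M1+t = (+0.03049, -0.10094, +0.53490); u = 769.0·(+0.03049)/0.53490 + 325.0 = 368.8323, v = 534.8·(-0.10094)/0.53490 + 227.1 = 126.1746
M2: Pc = R·M2+t = (+0.03007, -0.18496, +0.49275); u = 769.0·(+0.03007)/0.49275 + 325.0 = 371.9286, v = 534.8·(-0.18496)/0.49275 + 227.1 = 26.3528
M3: Pc = R·M3+t = (-0.05409, -0.16586, +0.45550); u = 769.0·(-0.05409)/0.45550 + 325.0 = 233.6835, v = 534.8·(-0.16586)/0.45550 + 227.1 = 32.3692

c0=(242.06, 139.15) c1=(368.83, 126.17) c2=(371.93, 26.35) c3=(233.68, 32.37)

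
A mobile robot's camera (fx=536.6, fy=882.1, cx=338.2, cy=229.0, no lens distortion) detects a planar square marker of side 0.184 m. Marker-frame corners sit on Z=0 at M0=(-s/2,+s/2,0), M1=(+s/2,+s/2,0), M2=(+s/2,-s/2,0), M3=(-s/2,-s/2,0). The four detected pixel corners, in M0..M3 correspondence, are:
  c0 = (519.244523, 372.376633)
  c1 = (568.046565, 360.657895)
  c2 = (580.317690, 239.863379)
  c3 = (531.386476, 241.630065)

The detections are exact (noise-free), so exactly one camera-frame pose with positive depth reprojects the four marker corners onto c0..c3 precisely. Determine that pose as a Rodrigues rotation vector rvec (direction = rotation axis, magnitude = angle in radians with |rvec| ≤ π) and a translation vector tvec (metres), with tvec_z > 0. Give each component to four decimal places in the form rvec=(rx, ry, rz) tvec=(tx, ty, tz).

Intrinsics K: fx=536.6, fy=882.1, cx=338.2, cy=229.0
Marker side s = 0.184 m; corners in marker frame (Z=0):
  M0 = (-0.0920, +0.0920, 0)
  M1 = (+0.0920, +0.0920, 0)
  M2 = (+0.0920, -0.0920, 0)
  M3 = (-0.0920, -0.0920, 0)
Detected image corners:
  c0 = (519.244523, 372.376633) px
  c1 = (568.046565, 360.657895) px
  c2 = (580.317690, 239.863379) px
  c3 = (531.386476, 241.630065) px
Planar DLT: solve 8×8 A·h = b for H (H[2,2]=1):
  H  [+505.63148 +1.50804 +550.66106]
  H  [+95.63311 +719.93003 +304.21072]
  H  [+0.43666 +0.12344 +1.00000]
B = K⁻¹H; ‖b₁‖=0.797300, ‖b₂‖=0.797300; λ = 2/(‖b₁‖+‖b₂‖) = 1.254233, sign → tz>0 ⇒ λ=+1.254233
r₁ = λ·B[:,0] = (+0.83667,-0.00620,+0.54768); r₂ = λ·B[:,1] = (-0.09406,+0.98345,+0.15482)
r₃ = r₁×r₂ = (-0.53958,-0.18105,+0.82224); SVD([r₁ r₂ r₃]) → R = UVᵀ:
  R  [+0.83667 -0.09406 -0.53958]
  R  [-0.00620 +0.98345 -0.18105]
  R  [+0.54768 +0.15482 +0.82224]
t = (+0.49660, +0.10694, +1.25423) m
tr R = 2.642358; θ = arccos((tr R − 1)/2) = 0.607322 rad = 34.797°
axis k = ((R−Rᵀ)₃₂, (R−Rᵀ)₁₃, (R−Rᵀ)₂₁) / (2 sinθ) = (+0.294280, -0.952615, +0.076973)
rvec = θ·k = (+0.178723, -0.578544, +0.046747)

rvec=(0.1787, -0.5785, 0.0467) tvec=(0.4966, 0.1069, 1.2542)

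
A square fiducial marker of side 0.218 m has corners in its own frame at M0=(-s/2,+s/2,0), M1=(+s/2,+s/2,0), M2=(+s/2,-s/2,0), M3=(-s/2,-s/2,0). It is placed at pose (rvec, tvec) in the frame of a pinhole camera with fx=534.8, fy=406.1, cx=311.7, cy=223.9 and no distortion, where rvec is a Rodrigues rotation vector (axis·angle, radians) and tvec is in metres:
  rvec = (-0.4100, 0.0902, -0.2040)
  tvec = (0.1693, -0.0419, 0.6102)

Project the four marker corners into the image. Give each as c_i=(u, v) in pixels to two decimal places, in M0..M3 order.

c0=(388.88, 280.28) c1=(592.95, 247.39) c2=(522.71, 121.89) c3=(346.99, 152.29)

Intrinsics K: fx=534.8, fy=406.1, cx=311.7, cy=223.9
Marker side s = 0.218 m; corners in marker frame (Z=0):
  M0 = (-0.1090, +0.1090, 0)
  M1 = (+0.1090, +0.1090, 0)
  M2 = (+0.1090, -0.1090, 0)
  M3 = (-0.1090, -0.1090, 0)
rvec = (-0.4100, 0.0902, -0.2040), |rvec| = θ = 0.46675 rad = 26.743°
Rodrigues: sinθ=0.44998, 1−cosθ=0.10696; R = I + sinθ·[k]× + (1−cosθ)·[k]×²:
    [+0.97557 +0.17852 +0.12803]
    [-0.21483 +0.89703 +0.38624]
    [-0.04589 -0.40431 +0.91347]
t = (0.1693, -0.0419, 0.6102) m
M0: Pc = R·M0+t = (+0.08242, +0.07929, +0.57113); u = 534.8·(+0.08242)/0.57113 + 311.7 = 388.8776, v = 406.1·(+0.07929)/0.57113 + 223.9 = 280.2808
M1: Pc = R·M1+t = (+0.29510, +0.03246, +0.56113); u = 534.8·(+0.29510)/0.56113 + 311.7 = 592.9499, v = 406.1·(+0.03246)/0.56113 + 223.9 = 247.3919
M2: Pc = R·M2+t = (+0.25618, -0.16309, +0.64927); u = 534.8·(+0.25618)/0.64927 + 311.7 = 522.7142, v = 406.1·(-0.16309)/0.64927 + 223.9 = 121.8895
M3: Pc = R·M3+t = (+0.04350, -0.11626, +0.65927); u = 534.8·(+0.04350)/0.65927 + 311.7 = 346.9907, v = 406.1·(-0.11626)/0.65927 + 223.9 = 152.2860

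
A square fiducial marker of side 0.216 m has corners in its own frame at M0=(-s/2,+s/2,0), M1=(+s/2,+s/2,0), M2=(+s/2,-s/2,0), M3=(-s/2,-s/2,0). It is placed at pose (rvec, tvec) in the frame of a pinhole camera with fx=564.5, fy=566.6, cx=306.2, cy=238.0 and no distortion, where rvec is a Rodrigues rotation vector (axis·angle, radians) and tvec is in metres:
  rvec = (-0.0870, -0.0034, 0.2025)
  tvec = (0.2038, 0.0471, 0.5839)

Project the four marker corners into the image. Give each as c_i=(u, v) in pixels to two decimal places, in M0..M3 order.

Intrinsics K: fx=564.5, fy=566.6, cx=306.2, cy=238.0
Marker side s = 0.216 m; corners in marker frame (Z=0):
  M0 = (-0.1080, +0.1080, 0)
  M1 = (+0.1080, +0.1080, 0)
  M2 = (+0.1080, -0.1080, 0)
  M3 = (-0.1080, -0.1080, 0)
rvec = (-0.0870, -0.0034, 0.2025), |rvec| = θ = 0.22042 rad = 12.629°
Rodrigues: sinθ=0.21864, 1−cosθ=0.02420; R = I + sinθ·[k]× + (1−cosθ)·[k]×²:
    [+0.97957 -0.20072 -0.01215]
    [+0.20101 +0.97581 +0.08595]
    [-0.00540 -0.08664 +0.99623]
t = (0.2038, 0.0471, 0.5839) m
M0: Pc = R·M0+t = (+0.07633, +0.13078, +0.57513); u = 564.5·(+0.07633)/0.57513 + 306.2 = 381.1183, v = 566.6·(+0.13078)/0.57513 + 238.0 = 366.8395
M1: Pc = R·M1+t = (+0.28792, +0.17420, +0.57396); u = 564.5·(+0.28792)/0.57396 + 306.2 = 589.3713, v = 566.6·(+0.17420)/0.57396 + 238.0 = 409.9631
M2: Pc = R·M2+t = (+0.33127, -0.03658, +0.59267); u = 564.5·(+0.33127)/0.59267 + 306.2 = 621.7238, v = 566.6·(-0.03658)/0.59267 + 238.0 = 203.0309
M3: Pc = R·M3+t = (+0.11968, -0.08000, +0.59384); u = 564.5·(+0.11968)/0.59384 + 306.2 = 419.9701, v = 566.6·(-0.08000)/0.59384 + 238.0 = 161.6728

c0=(381.12, 366.84) c1=(589.37, 409.96) c2=(621.72, 203.03) c3=(419.97, 161.67)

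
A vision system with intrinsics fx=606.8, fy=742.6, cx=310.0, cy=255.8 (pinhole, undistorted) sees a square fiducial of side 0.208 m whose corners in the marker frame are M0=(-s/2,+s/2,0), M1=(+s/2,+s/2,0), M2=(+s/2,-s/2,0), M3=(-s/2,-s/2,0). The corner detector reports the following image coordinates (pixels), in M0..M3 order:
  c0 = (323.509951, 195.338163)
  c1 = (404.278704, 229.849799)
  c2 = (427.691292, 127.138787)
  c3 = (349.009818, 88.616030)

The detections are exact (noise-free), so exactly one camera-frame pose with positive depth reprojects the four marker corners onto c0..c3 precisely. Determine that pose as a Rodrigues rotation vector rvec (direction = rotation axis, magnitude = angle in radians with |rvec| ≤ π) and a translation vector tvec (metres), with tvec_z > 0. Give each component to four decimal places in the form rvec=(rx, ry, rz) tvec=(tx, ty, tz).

Intrinsics K: fx=606.8, fy=742.6, cx=310.0, cy=255.8
Marker side s = 0.208 m; corners in marker frame (Z=0):
  M0 = (-0.1040, +0.1040, 0)
  M1 = (+0.1040, +0.1040, 0)
  M2 = (+0.1040, -0.1040, 0)
  M3 = (-0.1040, -0.1040, 0)
Detected image corners:
  c0 = (323.509951, 195.338163) px
  c1 = (404.278704, 229.849799) px
  c2 = (427.691292, 127.138787) px
  c3 = (349.009818, 88.616030) px
Planar DLT: solve 8×8 A·h = b for H (H[2,2]=1):
  H  [+460.74703 -141.04369 +377.05621]
  H  [+208.63685 +493.19583 +160.28561]
  H  [+0.20601 -0.06267 +1.00000]
B = K⁻¹H; ‖b₁‖=0.717168, ‖b₂‖=0.717168; λ = 2/(‖b₁‖+‖b₂‖) = 1.394373, sign → tz>0 ⇒ λ=+1.394373
r₁ = λ·B[:,0] = (+0.91200,+0.29280,+0.28726); r₂ = λ·B[:,1] = (-0.27946,+0.95617,-0.08739)
r₃ = r₁×r₂ = (-0.30026,-0.00058,+0.95386); SVD([r₁ r₂ r₃]) → R = UVᵀ:
  R  [+0.91200 -0.27946 -0.30026]
  R  [+0.29280 +0.95617 -0.00058]
  R  [+0.28726 -0.08739 +0.95386]
t = (+0.15409, -0.17935, +1.39437) m
tr R = 2.822033; θ = arccos((tr R − 1)/2) = 0.425054 rad = 24.354°
axis k = ((R−Rᵀ)₃₂, (R−Rᵀ)₁₃, (R−Rᵀ)₂₁) / (2 sinθ) = (-0.105263, -0.712363, +0.693872)
rvec = θ·k = (-0.044743, -0.302793, +0.294933)

rvec=(-0.0447, -0.3028, 0.2949) tvec=(0.1541, -0.1793, 1.3944)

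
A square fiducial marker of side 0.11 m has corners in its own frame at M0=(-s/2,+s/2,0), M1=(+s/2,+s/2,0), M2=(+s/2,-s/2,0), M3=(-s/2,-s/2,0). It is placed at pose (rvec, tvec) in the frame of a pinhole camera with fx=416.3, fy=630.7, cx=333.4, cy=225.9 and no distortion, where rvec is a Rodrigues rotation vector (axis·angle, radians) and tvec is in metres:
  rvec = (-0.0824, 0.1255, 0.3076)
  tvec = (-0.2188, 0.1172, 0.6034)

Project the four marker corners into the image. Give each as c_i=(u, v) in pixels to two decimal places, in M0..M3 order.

c0=(136.26, 384.89) c1=(204.36, 423.61) c2=(229.25, 311.42) c3=(161.31, 275.86)

Intrinsics K: fx=416.3, fy=630.7, cx=333.4, cy=225.9
Marker side s = 0.11 m; corners in marker frame (Z=0):
  M0 = (-0.0550, +0.0550, 0)
  M1 = (+0.0550, +0.0550, 0)
  M2 = (+0.0550, -0.0550, 0)
  M3 = (-0.0550, -0.0550, 0)
rvec = (-0.0824, 0.1255, 0.3076), |rvec| = θ = 0.34228 rad = 19.611°
Rodrigues: sinθ=0.33564, 1−cosθ=0.05801; R = I + sinθ·[k]× + (1−cosθ)·[k]×²:
    [+0.94535 -0.30675 +0.11051]
    [+0.29651 +0.94979 +0.09991]
    [-0.13561 -0.06169 +0.98884]
t = (-0.2188, 0.1172, 0.6034) m
M0: Pc = R·M0+t = (-0.28767, +0.15313, +0.60747); u = 416.3·(-0.28767)/0.60747 + 333.4 = 136.2611, v = 630.7·(+0.15313)/0.60747 + 225.9 = 384.8873
M1: Pc = R·M1+t = (-0.18368, +0.18575, +0.59255); u = 416.3·(-0.18368)/0.59255 + 333.4 = 204.3563, v = 630.7·(+0.18575)/0.59255 + 225.9 = 423.6057
M2: Pc = R·M2+t = (-0.14993, +0.08127, +0.59933); u = 416.3·(-0.14993)/0.59933 + 333.4 = 229.2549, v = 630.7·(+0.08127)/0.59933 + 225.9 = 311.4228
M3: Pc = R·M3+t = (-0.25392, +0.04865, +0.61425); u = 416.3·(-0.25392)/0.61425 + 333.4 = 161.3073, v = 630.7·(+0.04865)/0.61425 + 225.9 = 275.8565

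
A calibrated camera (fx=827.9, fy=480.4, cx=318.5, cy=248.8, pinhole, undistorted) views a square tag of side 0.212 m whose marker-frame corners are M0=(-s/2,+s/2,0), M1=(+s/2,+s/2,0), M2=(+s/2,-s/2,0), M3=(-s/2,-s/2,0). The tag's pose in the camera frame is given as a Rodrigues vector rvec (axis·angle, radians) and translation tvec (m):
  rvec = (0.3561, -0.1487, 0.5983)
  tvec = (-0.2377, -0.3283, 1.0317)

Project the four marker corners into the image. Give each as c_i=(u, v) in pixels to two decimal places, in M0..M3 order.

c0=(10.77, 108.63) c1=(157.13, 164.21) c2=(245.84, 83.11) c3=(95.05, 19.90)

Intrinsics K: fx=827.9, fy=480.4, cx=318.5, cy=248.8
Marker side s = 0.212 m; corners in marker frame (Z=0):
  M0 = (-0.1060, +0.1060, 0)
  M1 = (+0.1060, +0.1060, 0)
  M2 = (+0.1060, -0.1060, 0)
  M3 = (-0.1060, -0.1060, 0)
rvec = (0.3561, -0.1487, 0.5983), |rvec| = θ = 0.71196 rad = 40.792°
Rodrigues: sinθ=0.65332, 1−cosθ=0.24291; R = I + sinθ·[k]× + (1−cosθ)·[k]×²:
    [+0.81786 -0.57440 -0.03435]
    [+0.52364 +0.76768 -0.36941]
    [+0.23856 +0.28413 +0.92863]
t = (-0.2377, -0.3283, 1.0317) m
M0: Pc = R·M0+t = (-0.38528, -0.30243, +1.03653); u = 827.9·(-0.38528)/1.03653 + 318.5 = 10.7695, v = 480.4·(-0.30243)/1.03653 + 248.8 = 108.6322
M1: Pc = R·M1+t = (-0.21189, -0.19142, +1.08711); u = 827.9·(-0.21189)/1.08711 + 318.5 = 157.1296, v = 480.4·(-0.19142)/1.08711 + 248.8 = 164.2103
M2: Pc = R·M2+t = (-0.09012, -0.35417, +1.02687); u = 827.9·(-0.09012)/1.02687 + 318.5 = 245.8409, v = 480.4·(-0.35417)/1.02687 + 248.8 = 83.1096
M3: Pc = R·M3+t = (-0.26351, -0.46518, +0.97629); u = 827.9·(-0.26351)/0.97629 + 318.5 = 95.0459, v = 480.4·(-0.46518)/0.97629 + 248.8 = 19.9012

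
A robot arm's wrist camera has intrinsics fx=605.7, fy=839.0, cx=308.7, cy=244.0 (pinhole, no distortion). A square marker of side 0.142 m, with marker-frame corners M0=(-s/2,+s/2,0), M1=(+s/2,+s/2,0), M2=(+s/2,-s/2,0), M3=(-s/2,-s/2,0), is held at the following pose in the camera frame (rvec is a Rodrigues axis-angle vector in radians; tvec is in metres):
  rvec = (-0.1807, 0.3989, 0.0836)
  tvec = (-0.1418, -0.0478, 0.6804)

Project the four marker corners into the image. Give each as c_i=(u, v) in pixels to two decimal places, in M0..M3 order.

c0=(121.66, 266.38) c1=(228.54, 276.76) c2=(246.33, 99.65) c3=(141.41, 103.34)

Intrinsics K: fx=605.7, fy=839.0, cx=308.7, cy=244.0
Marker side s = 0.142 m; corners in marker frame (Z=0):
  M0 = (-0.0710, +0.0710, 0)
  M1 = (+0.0710, +0.0710, 0)
  M2 = (+0.0710, -0.0710, 0)
  M3 = (-0.0710, -0.0710, 0)
rvec = (-0.1807, 0.3989, 0.0836), |rvec| = θ = 0.44583 rad = 25.544°
Rodrigues: sinθ=0.43121, 1−cosθ=0.09775; R = I + sinθ·[k]× + (1−cosθ)·[k]×²:
    [+0.91831 -0.11631 +0.37839]
    [+0.04541 +0.98051 +0.19117]
    [-0.39325 -0.15837 +0.90569]
t = (-0.1418, -0.0478, 0.6804) m
M0: Pc = R·M0+t = (-0.21526, +0.01859, +0.69708); u = 605.7·(-0.21526)/0.69708 + 308.7 = 121.6592, v = 839.0·(+0.01859)/0.69708 + 244.0 = 266.3770
M1: Pc = R·M1+t = (-0.08486, +0.02504, +0.64124); u = 605.7·(-0.08486)/0.64124 + 308.7 = 228.5449, v = 839.0·(+0.02504)/0.64124 + 244.0 = 276.7627
M2: Pc = R·M2+t = (-0.06834, -0.11419, +0.66372); u = 605.7·(-0.06834)/0.66372 + 308.7 = 246.3324, v = 839.0·(-0.11419)/0.66372 + 244.0 = 99.6526
M3: Pc = R·M3+t = (-0.19874, -0.12064, +0.71956); u = 605.7·(-0.19874)/0.71956 + 308.7 = 141.4068, v = 839.0·(-0.12064)/0.71956 + 244.0 = 103.3359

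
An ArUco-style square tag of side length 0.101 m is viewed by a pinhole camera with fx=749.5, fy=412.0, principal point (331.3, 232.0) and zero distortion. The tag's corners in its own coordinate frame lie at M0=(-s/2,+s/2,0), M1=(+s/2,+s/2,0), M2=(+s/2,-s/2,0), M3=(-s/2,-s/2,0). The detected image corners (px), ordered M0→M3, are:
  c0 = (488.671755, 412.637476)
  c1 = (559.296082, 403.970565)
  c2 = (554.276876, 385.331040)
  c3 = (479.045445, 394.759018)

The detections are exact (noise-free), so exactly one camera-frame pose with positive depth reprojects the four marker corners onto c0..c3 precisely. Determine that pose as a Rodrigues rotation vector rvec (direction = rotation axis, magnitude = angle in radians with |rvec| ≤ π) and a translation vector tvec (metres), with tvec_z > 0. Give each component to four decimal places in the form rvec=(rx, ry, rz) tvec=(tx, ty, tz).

Intrinsics K: fx=749.5, fy=412.0, cx=331.3, cy=232.0
Marker side s = 0.101 m; corners in marker frame (Z=0):
  M0 = (-0.0505, +0.0505, 0)
  M1 = (+0.0505, +0.0505, 0)
  M2 = (+0.0505, -0.0505, 0)
  M3 = (-0.0505, -0.0505, 0)
Detected image corners:
  c0 = (488.671755, 412.637476) px
  c1 = (559.296082, 403.970565) px
  c2 = (554.276876, 385.331040) px
  c3 = (479.045445, 394.759018) px
Planar DLT: solve 8×8 A·h = b for H (H[2,2]=1):
  H  [+670.39145 +403.18080 +520.25975]
  H  [-128.53347 +434.36257 +399.48979]
  H  [-0.09789 +0.63531 +1.00000]
B = K⁻¹H; ‖b₁‖=0.977179, ‖b₂‖=0.977179; λ = 2/(‖b₁‖+‖b₂‖) = 1.023354, sign → tz>0 ⇒ λ=+1.023354
r₁ = λ·B[:,0] = (+0.95962,-0.26285,-0.10018); r₂ = λ·B[:,1] = (+0.26311,+0.71280,+0.65015)
r₃ = r₁×r₂ = (-0.09948,-0.65025,+0.75318); SVD([r₁ r₂ r₃]) → R = UVᵀ:
  R  [+0.95962 +0.26311 -0.09948]
  R  [-0.26285 +0.71280 -0.65025]
  R  [-0.10018 +0.65015 +0.75318]
t = (+0.25800, +0.41602, +1.02335) m
tr R = 2.425597; θ = arccos((tr R − 1)/2) = 0.777316 rad = 44.537°
axis k = ((R−Rᵀ)₃₂, (R−Rᵀ)₁₃, (R−Rᵀ)₂₁) / (2 sinθ) = (+0.927043, +0.000494, -0.374955)
rvec = θ·k = (+0.720606, +0.000384, -0.291458)

rvec=(0.7206, 0.0004, -0.2915) tvec=(0.2580, 0.4160, 1.0234)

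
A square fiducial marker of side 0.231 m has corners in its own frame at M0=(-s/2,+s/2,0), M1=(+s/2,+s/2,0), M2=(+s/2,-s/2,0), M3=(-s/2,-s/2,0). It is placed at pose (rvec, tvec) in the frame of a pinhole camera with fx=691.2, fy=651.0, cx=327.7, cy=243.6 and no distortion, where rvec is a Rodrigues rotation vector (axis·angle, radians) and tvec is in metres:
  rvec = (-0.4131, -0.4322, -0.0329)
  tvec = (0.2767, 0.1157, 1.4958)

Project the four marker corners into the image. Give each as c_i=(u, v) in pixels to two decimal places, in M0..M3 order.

Intrinsics K: fx=691.2, fy=651.0, cx=327.7, cy=243.6
Marker side s = 0.231 m; corners in marker frame (Z=0):
  M0 = (-0.1155, +0.1155, 0)
  M1 = (+0.1155, +0.1155, 0)
  M2 = (+0.1155, -0.1155, 0)
  M3 = (-0.1155, -0.1155, 0)
rvec = (-0.4131, -0.4322, -0.0329), |rvec| = θ = 0.59877 rad = 34.307°
Rodrigues: sinθ=0.56363, 1−cosθ=0.17397; R = I + sinθ·[k]× + (1−cosθ)·[k]×²:
    [+0.90883 +0.11760 -0.40024]
    [+0.05567 +0.91667 +0.39575]
    [+0.41343 -0.38195 +0.82655]
t = (0.2767, 0.1157, 1.4958) m
M0: Pc = R·M0+t = (+0.18531, +0.21515, +1.40393); u = 691.2·(+0.18531)/1.40393 + 327.7 = 418.9353, v = 651.0·(+0.21515)/1.40393 + 243.6 = 343.3625
M1: Pc = R·M1+t = (+0.39525, +0.22800, +1.49944); u = 691.2·(+0.39525)/1.49944 + 327.7 = 509.9015, v = 651.0·(+0.22800)/1.49944 + 243.6 = 342.5913
M2: Pc = R·M2+t = (+0.36809, +0.01625, +1.58767); u = 691.2·(+0.36809)/1.58767 + 327.7 = 487.9488, v = 651.0·(+0.01625)/1.58767 + 243.6 = 250.2648
M3: Pc = R·M3+t = (+0.15815, +0.00340, +1.49216); u = 691.2·(+0.15815)/1.49216 + 327.7 = 400.9565, v = 651.0·(+0.00340)/1.49216 + 243.6 = 245.0813

c0=(418.94, 343.36) c1=(509.90, 342.59) c2=(487.95, 250.26) c3=(400.96, 245.08)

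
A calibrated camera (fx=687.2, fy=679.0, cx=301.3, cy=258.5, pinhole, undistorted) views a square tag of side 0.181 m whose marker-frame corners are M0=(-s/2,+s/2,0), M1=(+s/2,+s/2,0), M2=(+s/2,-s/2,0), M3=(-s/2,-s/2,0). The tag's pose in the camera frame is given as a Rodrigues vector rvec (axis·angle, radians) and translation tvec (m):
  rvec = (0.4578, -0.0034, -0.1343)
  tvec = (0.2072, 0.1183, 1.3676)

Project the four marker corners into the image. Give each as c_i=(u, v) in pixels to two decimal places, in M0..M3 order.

c0=(364.24, 359.85) c1=(452.20, 348.83) c2=(449.22, 271.89) c3=(356.00, 283.86)

Intrinsics K: fx=687.2, fy=679.0, cx=301.3, cy=258.5
Marker side s = 0.181 m; corners in marker frame (Z=0):
  M0 = (-0.0905, +0.0905, 0)
  M1 = (+0.0905, +0.0905, 0)
  M2 = (+0.0905, -0.0905, 0)
  M3 = (-0.0905, -0.0905, 0)
rvec = (0.4578, -0.0034, -0.1343), |rvec| = θ = 0.47710 rad = 27.336°
Rodrigues: sinθ=0.45921, 1−cosθ=0.11167; R = I + sinθ·[k]× + (1−cosθ)·[k]×²:
    [+0.99115 +0.12850 -0.03344]
    [-0.13003 +0.88833 -0.44040]
    [-0.02689 +0.44085 +0.89718]
t = (0.2072, 0.1183, 1.3676) m
M0: Pc = R·M0+t = (+0.12913, +0.21046, +1.40993); u = 687.2·(+0.12913)/1.40993 + 301.3 = 364.2382, v = 679.0·(+0.21046)/1.40993 + 258.5 = 359.8549
M1: Pc = R·M1+t = (+0.30853, +0.18693, +1.40506); u = 687.2·(+0.30853)/1.40506 + 301.3 = 452.1973, v = 679.0·(+0.18693)/1.40506 + 258.5 = 348.8328
M2: Pc = R·M2+t = (+0.28527, +0.02614, +1.32527); u = 687.2·(+0.28527)/1.32527 + 301.3 = 449.2226, v = 679.0·(+0.02614)/1.32527 + 258.5 = 271.8920
M3: Pc = R·M3+t = (+0.10587, +0.04967, +1.33014); u = 687.2·(+0.10587)/1.33014 + 301.3 = 355.9977, v = 679.0·(+0.04967)/1.33014 + 258.5 = 283.8569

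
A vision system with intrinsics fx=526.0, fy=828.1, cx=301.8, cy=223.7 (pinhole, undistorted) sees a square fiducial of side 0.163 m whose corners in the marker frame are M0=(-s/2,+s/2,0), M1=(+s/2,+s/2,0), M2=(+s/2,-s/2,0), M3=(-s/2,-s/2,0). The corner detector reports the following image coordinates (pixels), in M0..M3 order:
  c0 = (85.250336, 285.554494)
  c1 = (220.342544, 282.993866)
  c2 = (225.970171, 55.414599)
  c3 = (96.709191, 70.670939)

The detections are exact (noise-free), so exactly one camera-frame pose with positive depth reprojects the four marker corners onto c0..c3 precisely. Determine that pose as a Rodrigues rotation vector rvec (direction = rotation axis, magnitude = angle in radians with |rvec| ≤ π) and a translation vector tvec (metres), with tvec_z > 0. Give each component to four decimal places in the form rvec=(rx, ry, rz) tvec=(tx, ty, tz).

Intrinsics K: fx=526.0, fy=828.1, cx=301.8, cy=223.7
Marker side s = 0.163 m; corners in marker frame (Z=0):
  M0 = (-0.0815, +0.0815, 0)
  M1 = (+0.0815, +0.0815, 0)
  M2 = (+0.0815, -0.0815, 0)
  M3 = (-0.0815, -0.0815, 0)
Detected image corners:
  c0 = (85.250336, 285.554494) px
  c1 = (220.342544, 282.993866) px
  c2 = (225.970171, 55.414599) px
  c3 = (96.709191, 70.670939) px
Planar DLT: solve 8×8 A·h = b for H (H[2,2]=1):
  H  [+753.31175 -99.14892 +155.21038]
  H  [-118.78315 +1305.00648 +171.13852]
  H  [-0.36391 -0.29418 +1.00000]
B = K⁻¹H; ‖b₁‖=1.681424, ‖b₂‖=1.681424; λ = 2/(‖b₁‖+‖b₂‖) = 0.594734, sign → tz>0 ⇒ λ=+0.594734
r₁ = λ·B[:,0] = (+0.97593,-0.02684,-0.21643); r₂ = λ·B[:,1] = (-0.01172,+0.98451,-0.17496)
r₃ = r₁×r₂ = (+0.21777,+0.17328,+0.96049); SVD([r₁ r₂ r₃]) → R = UVᵀ:
  R  [+0.97593 -0.01172 +0.21777]
  R  [-0.02684 +0.98451 +0.17328]
  R  [-0.21643 -0.17496 +0.96049]
t = (-0.16574, -0.03775, +0.59473) m
tr R = 2.920929; θ = arccos((tr R − 1)/2) = 0.282131 rad = 16.165°
axis k = ((R−Rᵀ)₃₂, (R−Rᵀ)₁₃, (R−Rᵀ)₂₁) / (2 sinθ) = (-0.625425, +0.779811, -0.027160)
rvec = θ·k = (-0.176452, +0.220009, -0.007663)

rvec=(-0.1765, 0.2200, -0.0077) tvec=(-0.1657, -0.0377, 0.5947)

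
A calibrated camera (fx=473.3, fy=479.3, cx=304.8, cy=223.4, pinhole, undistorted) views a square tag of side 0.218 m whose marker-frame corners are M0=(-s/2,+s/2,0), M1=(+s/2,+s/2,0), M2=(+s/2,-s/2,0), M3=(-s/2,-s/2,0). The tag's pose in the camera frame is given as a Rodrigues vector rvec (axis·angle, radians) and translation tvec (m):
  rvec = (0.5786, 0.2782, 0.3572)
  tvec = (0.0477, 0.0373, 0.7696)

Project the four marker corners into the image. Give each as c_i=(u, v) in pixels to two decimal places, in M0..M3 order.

c0=(261.46, 267.59) c1=(373.80, 321.05) c2=(423.58, 220.83) c3=(289.44, 162.79)

Intrinsics K: fx=473.3, fy=479.3, cx=304.8, cy=223.4
Marker side s = 0.218 m; corners in marker frame (Z=0):
  M0 = (-0.1090, +0.1090, 0)
  M1 = (+0.1090, +0.1090, 0)
  M2 = (+0.1090, -0.1090, 0)
  M3 = (-0.1090, -0.1090, 0)
rvec = (0.5786, 0.2782, 0.3572), |rvec| = θ = 0.73469 rad = 42.094°
Rodrigues: sinθ=0.67035, 1−cosθ=0.25796; R = I + sinθ·[k]× + (1−cosθ)·[k]×²:
    [+0.90203 -0.24899 +0.35261]
    [+0.40285 +0.77903 -0.48044]
    [-0.15507 +0.57543 +0.80302]
t = (0.0477, 0.0373, 0.7696) m
M0: Pc = R·M0+t = (-0.07776, +0.07830, +0.84922); u = 473.3·(-0.07776)/0.84922 + 304.8 = 261.4606, v = 479.3·(+0.07830)/0.84922 + 223.4 = 267.5943
M1: Pc = R·M1+t = (+0.11888, +0.16612, +0.81542); u = 473.3·(+0.11888)/0.81542 + 304.8 = 373.8032, v = 479.3·(+0.16612)/0.81542 + 223.4 = 321.0474
M2: Pc = R·M2+t = (+0.17316, -0.00370, +0.68998); u = 473.3·(+0.17316)/0.68998 + 304.8 = 423.5833, v = 479.3·(-0.00370)/0.68998 + 223.4 = 220.8273
M3: Pc = R·M3+t = (-0.02348, -0.09152, +0.72378); u = 473.3·(-0.02348)/0.72378 + 304.8 = 289.4449, v = 479.3·(-0.09152)/0.72378 + 223.4 = 162.7908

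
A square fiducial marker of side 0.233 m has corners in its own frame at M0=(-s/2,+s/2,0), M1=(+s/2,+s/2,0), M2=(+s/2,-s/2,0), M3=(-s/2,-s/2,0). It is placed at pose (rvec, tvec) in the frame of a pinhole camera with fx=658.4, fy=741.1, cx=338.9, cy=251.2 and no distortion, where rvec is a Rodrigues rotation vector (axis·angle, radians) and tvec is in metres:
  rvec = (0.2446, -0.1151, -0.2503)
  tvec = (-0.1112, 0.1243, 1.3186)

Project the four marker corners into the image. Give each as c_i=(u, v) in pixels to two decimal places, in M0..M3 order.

c0=(242.27, 397.30) c1=(352.39, 362.35) c2=(325.74, 242.48) c3=(210.15, 277.25)

Intrinsics K: fx=658.4, fy=741.1, cx=338.9, cy=251.2
Marker side s = 0.233 m; corners in marker frame (Z=0):
  M0 = (-0.1165, +0.1165, 0)
  M1 = (+0.1165, +0.1165, 0)
  M2 = (+0.1165, -0.1165, 0)
  M3 = (-0.1165, -0.1165, 0)
rvec = (0.2446, -0.1151, -0.2503), |rvec| = θ = 0.36841 rad = 21.108°
Rodrigues: sinθ=0.36013, 1−cosθ=0.06710; R = I + sinθ·[k]× + (1−cosθ)·[k]×²:
    [+0.96248 +0.23076 -0.14278]
    [-0.25859 +0.93945 -0.22486]
    [+0.08225 +0.25335 +0.96387]
t = (-0.1112, 0.1243, 1.3186) m
M0: Pc = R·M0+t = (-0.19645, +0.26387, +1.33853); u = 658.4·(-0.19645)/1.33853 + 338.9 = 242.2721, v = 741.1·(+0.26387)/1.33853 + 251.2 = 397.2970
M1: Pc = R·M1+t = (+0.02781, +0.20362, +1.35770); u = 658.4·(+0.02781)/1.35770 + 338.9 = 352.3871, v = 741.1·(+0.20362)/1.35770 + 251.2 = 362.3460
M2: Pc = R·M2+t = (-0.02595, -0.01527, +1.29867); u = 658.4·(-0.02595)/1.29867 + 338.9 = 325.7415, v = 741.1·(-0.01527)/1.29867 + 251.2 = 242.4848
M3: Pc = R·M3+t = (-0.25021, +0.04498, +1.27950); u = 658.4·(-0.25021)/1.27950 + 338.9 = 210.1472, v = 741.1·(+0.04498)/1.27950 + 251.2 = 277.2530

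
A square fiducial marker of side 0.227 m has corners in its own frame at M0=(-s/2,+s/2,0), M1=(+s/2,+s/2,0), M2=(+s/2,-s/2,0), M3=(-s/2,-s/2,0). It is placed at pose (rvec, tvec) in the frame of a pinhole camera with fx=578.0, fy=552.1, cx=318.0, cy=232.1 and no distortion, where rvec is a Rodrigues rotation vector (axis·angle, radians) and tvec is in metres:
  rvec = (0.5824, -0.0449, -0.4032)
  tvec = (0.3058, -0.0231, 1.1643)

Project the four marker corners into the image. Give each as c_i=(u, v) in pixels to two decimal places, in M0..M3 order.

Intrinsics K: fx=578.0, fy=552.1, cx=318.0, cy=232.1
Marker side s = 0.227 m; corners in marker frame (Z=0):
  M0 = (-0.1135, +0.1135, 0)
  M1 = (+0.1135, +0.1135, 0)
  M2 = (+0.1135, -0.1135, 0)
  M3 = (-0.1135, -0.1135, 0)
rvec = (0.5824, -0.0449, -0.4032), |rvec| = θ = 0.70977 rad = 40.667°
Rodrigues: sinθ=0.65166, 1−cosθ=0.24149; R = I + sinθ·[k]× + (1−cosθ)·[k]×²:
    [+0.92110 +0.35765 -0.15379]
    [-0.38272 +0.75948 -0.52604]
    [-0.07134 +0.54340 +0.83644]
t = (0.3058, -0.0231, 1.1643) m
M0: Pc = R·M0+t = (+0.24185, +0.10654, +1.23407); u = 578.0·(+0.24185)/1.23407 + 318.0 = 431.2740, v = 552.1·(+0.10654)/1.23407 + 232.1 = 279.7638
M1: Pc = R·M1+t = (+0.45094, +0.01966, +1.21788); u = 578.0·(+0.45094)/1.21788 + 318.0 = 532.0138, v = 552.1·(+0.01966)/1.21788 + 232.1 = 241.0131
M2: Pc = R·M2+t = (+0.36975, -0.15274, +1.09453); u = 578.0·(+0.36975)/1.09453 + 318.0 = 513.2591, v = 552.1·(-0.15274)/1.09453 + 232.1 = 155.0552
M3: Pc = R·M3+t = (+0.16066, -0.06586, +1.11072); u = 578.0·(+0.16066)/1.11072 + 318.0 = 401.6051, v = 552.1·(-0.06586)/1.11072 + 232.1 = 199.3626

c0=(431.27, 279.76) c1=(532.01, 241.01) c2=(513.26, 155.06) c3=(401.61, 199.36)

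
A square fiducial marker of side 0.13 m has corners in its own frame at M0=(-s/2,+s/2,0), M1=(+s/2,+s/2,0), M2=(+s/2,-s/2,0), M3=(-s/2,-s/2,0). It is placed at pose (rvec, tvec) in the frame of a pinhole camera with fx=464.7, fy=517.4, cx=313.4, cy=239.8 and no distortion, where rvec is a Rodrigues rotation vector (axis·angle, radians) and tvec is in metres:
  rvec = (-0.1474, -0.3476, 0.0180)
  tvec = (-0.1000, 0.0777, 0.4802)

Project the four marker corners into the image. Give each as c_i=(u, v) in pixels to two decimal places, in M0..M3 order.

c0=(147.06, 400.33) c1=(277.19, 391.86) c2=(277.63, 256.18) c3=(152.85, 251.55)

Intrinsics K: fx=464.7, fy=517.4, cx=313.4, cy=239.8
Marker side s = 0.13 m; corners in marker frame (Z=0):
  M0 = (-0.0650, +0.0650, 0)
  M1 = (+0.0650, +0.0650, 0)
  M2 = (+0.0650, -0.0650, 0)
  M3 = (-0.0650, -0.0650, 0)
rvec = (-0.1474, -0.3476, 0.0180), |rvec| = θ = 0.37799 rad = 21.657°
Rodrigues: sinθ=0.36905, 1−cosθ=0.07059; R = I + sinθ·[k]× + (1−cosθ)·[k]×²:
    [+0.94014 +0.00774 -0.34069]
    [+0.04289 +0.98911 +0.14082]
    [+0.33807 -0.14701 +0.92957]
t = (-0.1000, 0.0777, 0.4802) m
M0: Pc = R·M0+t = (-0.16061, +0.13920, +0.44867); u = 464.7·(-0.16061)/0.44867 + 313.4 = 147.0557, v = 517.4·(+0.13920)/0.44867 + 239.8 = 400.3282
M1: Pc = R·M1+t = (-0.03839, +0.14478, +0.49262); u = 464.7·(-0.03839)/0.49262 + 313.4 = 277.1880, v = 517.4·(+0.14478)/0.49262 + 239.8 = 391.8626
M2: Pc = R·M2+t = (-0.03939, +0.01620, +0.51173); u = 464.7·(-0.03939)/0.51173 + 313.4 = 277.6266, v = 517.4·(+0.01620)/0.51173 + 239.8 = 256.1754
M3: Pc = R·M3+t = (-0.16161, +0.01062, +0.46778); u = 464.7·(-0.16161)/0.46778 + 313.4 = 152.8520, v = 517.4·(+0.01062)/0.46778 + 239.8 = 251.5469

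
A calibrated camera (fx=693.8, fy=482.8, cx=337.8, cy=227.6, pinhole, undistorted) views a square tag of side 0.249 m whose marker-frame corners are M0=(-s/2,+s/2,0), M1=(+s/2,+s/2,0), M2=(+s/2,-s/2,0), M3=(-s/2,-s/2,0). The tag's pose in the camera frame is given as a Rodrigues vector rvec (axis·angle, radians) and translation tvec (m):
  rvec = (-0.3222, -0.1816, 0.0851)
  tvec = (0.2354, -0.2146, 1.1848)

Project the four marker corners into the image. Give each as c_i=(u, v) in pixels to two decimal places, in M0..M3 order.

c0=(403.60, 179.99) c1=(546.63, 193.21) c2=(540.69, 104.18) c3=(406.99, 88.83)

Intrinsics K: fx=693.8, fy=482.8, cx=337.8, cy=227.6
Marker side s = 0.249 m; corners in marker frame (Z=0):
  M0 = (-0.1245, +0.1245, 0)
  M1 = (+0.1245, +0.1245, 0)
  M2 = (+0.1245, -0.1245, 0)
  M3 = (-0.1245, -0.1245, 0)
rvec = (-0.3222, -0.1816, 0.0851), |rvec| = θ = 0.37952 rad = 21.745°
Rodrigues: sinθ=0.37047, 1−cosθ=0.07116; R = I + sinθ·[k]× + (1−cosθ)·[k]×²:
    [+0.98013 -0.05417 -0.19082]
    [+0.11198 +0.94514 +0.30689]
    [+0.16373 -0.32216 +0.93242]
t = (0.2354, -0.2146, 1.1848) m
M0: Pc = R·M0+t = (+0.10663, -0.11087, +1.12431); u = 693.8·(+0.10663)/1.12431 + 337.8 = 403.6005, v = 482.8·(-0.11087)/1.12431 + 227.6 = 179.9894
M1: Pc = R·M1+t = (+0.35068, -0.08299, +1.16508); u = 693.8·(+0.35068)/1.16508 + 337.8 = 546.6307, v = 482.8·(-0.08299)/1.16508 + 227.6 = 193.2097
M2: Pc = R·M2+t = (+0.36417, -0.31833, +1.24529); u = 693.8·(+0.36417)/1.24529 + 337.8 = 540.6929, v = 482.8·(-0.31833)/1.24529 + 227.6 = 104.1841
M3: Pc = R·M3+t = (+0.12012, -0.34621, +1.20452); u = 693.8·(+0.12012)/1.20452 + 337.8 = 406.9870, v = 482.8·(-0.34621)/1.20452 + 227.6 = 88.8311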